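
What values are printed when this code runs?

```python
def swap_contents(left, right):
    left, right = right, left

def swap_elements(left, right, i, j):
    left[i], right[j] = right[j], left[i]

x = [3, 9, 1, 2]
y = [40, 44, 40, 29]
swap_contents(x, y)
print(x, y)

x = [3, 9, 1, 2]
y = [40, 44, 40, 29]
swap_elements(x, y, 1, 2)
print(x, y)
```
[3, 9, 1, 2] [40, 44, 40, 29]
[3, 40, 1, 2] [40, 44, 9, 29]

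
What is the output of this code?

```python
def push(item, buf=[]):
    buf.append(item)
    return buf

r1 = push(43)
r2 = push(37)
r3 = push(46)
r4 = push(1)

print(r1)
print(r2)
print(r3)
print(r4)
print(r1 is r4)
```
[43, 37, 46, 1]
[43, 37, 46, 1]
[43, 37, 46, 1]
[43, 37, 46, 1]
True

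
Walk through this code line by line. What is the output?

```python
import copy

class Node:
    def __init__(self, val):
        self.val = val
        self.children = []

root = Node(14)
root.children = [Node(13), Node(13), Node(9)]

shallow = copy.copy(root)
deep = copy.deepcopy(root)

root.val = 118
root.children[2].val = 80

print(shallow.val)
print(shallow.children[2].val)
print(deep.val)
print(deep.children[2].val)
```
14
80
14
9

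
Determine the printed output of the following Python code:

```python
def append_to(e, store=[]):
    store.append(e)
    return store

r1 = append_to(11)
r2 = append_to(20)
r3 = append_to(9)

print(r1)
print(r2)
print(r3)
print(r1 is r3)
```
[11, 20, 9]
[11, 20, 9]
[11, 20, 9]
True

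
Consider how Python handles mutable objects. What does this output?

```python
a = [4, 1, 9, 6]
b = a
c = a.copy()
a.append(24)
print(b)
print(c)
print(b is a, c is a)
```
[4, 1, 9, 6, 24]
[4, 1, 9, 6]
True False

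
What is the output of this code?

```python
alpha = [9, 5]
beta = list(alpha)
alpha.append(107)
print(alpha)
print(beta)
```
[9, 5, 107]
[9, 5]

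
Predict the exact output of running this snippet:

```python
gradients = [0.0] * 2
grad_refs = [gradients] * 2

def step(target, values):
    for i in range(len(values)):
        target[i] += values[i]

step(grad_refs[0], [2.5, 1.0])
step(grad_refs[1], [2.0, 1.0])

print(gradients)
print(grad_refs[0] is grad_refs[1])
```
[4.5, 2.0]
True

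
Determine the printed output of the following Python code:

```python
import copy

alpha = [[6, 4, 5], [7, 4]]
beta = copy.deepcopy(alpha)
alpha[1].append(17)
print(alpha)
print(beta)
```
[[6, 4, 5], [7, 4, 17]]
[[6, 4, 5], [7, 4]]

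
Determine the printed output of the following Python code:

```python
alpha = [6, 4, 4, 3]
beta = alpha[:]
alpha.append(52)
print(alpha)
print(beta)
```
[6, 4, 4, 3, 52]
[6, 4, 4, 3]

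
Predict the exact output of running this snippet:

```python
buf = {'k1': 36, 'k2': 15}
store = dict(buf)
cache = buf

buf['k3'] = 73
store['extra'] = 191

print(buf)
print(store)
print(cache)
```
{'k1': 36, 'k2': 15, 'k3': 73}
{'k1': 36, 'k2': 15, 'extra': 191}
{'k1': 36, 'k2': 15, 'k3': 73}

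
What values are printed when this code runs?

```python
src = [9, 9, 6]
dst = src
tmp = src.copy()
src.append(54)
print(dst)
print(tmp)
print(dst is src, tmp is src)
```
[9, 9, 6, 54]
[9, 9, 6]
True False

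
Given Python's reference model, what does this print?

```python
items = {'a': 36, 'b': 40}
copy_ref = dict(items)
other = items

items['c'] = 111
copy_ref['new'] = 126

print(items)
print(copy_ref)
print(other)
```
{'a': 36, 'b': 40, 'c': 111}
{'a': 36, 'b': 40, 'new': 126}
{'a': 36, 'b': 40, 'c': 111}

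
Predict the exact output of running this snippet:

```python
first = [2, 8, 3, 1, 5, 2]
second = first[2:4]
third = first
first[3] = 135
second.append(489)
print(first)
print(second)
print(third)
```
[2, 8, 3, 135, 5, 2]
[3, 1, 489]
[2, 8, 3, 135, 5, 2]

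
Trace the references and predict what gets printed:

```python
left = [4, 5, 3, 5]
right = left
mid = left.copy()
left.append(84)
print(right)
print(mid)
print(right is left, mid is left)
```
[4, 5, 3, 5, 84]
[4, 5, 3, 5]
True False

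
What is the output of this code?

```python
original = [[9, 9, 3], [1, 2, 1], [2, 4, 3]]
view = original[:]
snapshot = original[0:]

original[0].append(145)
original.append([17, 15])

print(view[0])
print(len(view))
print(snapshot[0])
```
[9, 9, 3, 145]
3
[9, 9, 3, 145]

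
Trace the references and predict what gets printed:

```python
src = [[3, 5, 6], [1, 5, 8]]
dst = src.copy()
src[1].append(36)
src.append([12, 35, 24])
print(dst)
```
[[3, 5, 6], [1, 5, 8, 36]]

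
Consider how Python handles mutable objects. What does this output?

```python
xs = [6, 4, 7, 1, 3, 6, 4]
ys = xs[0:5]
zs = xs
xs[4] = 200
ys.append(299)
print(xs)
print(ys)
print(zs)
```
[6, 4, 7, 1, 200, 6, 4]
[6, 4, 7, 1, 3, 299]
[6, 4, 7, 1, 200, 6, 4]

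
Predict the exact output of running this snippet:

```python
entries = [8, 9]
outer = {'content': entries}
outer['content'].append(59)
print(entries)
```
[8, 9, 59]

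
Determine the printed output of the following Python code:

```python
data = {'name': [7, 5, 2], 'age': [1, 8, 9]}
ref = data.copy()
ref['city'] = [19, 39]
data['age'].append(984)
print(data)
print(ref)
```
{'name': [7, 5, 2], 'age': [1, 8, 9, 984]}
{'name': [7, 5, 2], 'age': [1, 8, 9, 984], 'city': [19, 39]}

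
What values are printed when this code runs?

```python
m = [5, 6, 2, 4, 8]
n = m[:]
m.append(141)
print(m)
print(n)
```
[5, 6, 2, 4, 8, 141]
[5, 6, 2, 4, 8]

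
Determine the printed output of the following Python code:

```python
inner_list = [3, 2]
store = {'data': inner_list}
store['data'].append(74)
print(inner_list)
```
[3, 2, 74]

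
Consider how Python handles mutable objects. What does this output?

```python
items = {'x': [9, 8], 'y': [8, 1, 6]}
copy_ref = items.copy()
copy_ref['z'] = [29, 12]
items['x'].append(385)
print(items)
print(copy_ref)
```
{'x': [9, 8, 385], 'y': [8, 1, 6]}
{'x': [9, 8, 385], 'y': [8, 1, 6], 'z': [29, 12]}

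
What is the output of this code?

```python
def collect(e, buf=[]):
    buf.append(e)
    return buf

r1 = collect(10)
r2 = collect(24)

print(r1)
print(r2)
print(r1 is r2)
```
[10, 24]
[10, 24]
True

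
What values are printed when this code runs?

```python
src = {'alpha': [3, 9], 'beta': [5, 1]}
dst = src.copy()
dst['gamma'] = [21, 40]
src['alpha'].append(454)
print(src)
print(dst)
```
{'alpha': [3, 9, 454], 'beta': [5, 1]}
{'alpha': [3, 9, 454], 'beta': [5, 1], 'gamma': [21, 40]}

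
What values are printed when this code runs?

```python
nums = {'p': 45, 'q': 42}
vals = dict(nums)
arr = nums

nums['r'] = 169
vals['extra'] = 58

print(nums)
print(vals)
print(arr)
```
{'p': 45, 'q': 42, 'r': 169}
{'p': 45, 'q': 42, 'extra': 58}
{'p': 45, 'q': 42, 'r': 169}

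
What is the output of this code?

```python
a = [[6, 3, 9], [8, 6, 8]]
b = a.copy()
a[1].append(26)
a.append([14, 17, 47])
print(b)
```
[[6, 3, 9], [8, 6, 8, 26]]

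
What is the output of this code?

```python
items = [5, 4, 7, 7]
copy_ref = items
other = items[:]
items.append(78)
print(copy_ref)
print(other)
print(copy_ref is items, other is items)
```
[5, 4, 7, 7, 78]
[5, 4, 7, 7]
True False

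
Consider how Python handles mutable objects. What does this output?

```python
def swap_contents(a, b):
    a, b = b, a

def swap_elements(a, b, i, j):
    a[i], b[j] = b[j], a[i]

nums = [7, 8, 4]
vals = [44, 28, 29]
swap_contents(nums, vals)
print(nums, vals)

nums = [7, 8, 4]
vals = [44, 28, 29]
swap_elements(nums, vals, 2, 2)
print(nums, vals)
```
[7, 8, 4] [44, 28, 29]
[7, 8, 29] [44, 28, 4]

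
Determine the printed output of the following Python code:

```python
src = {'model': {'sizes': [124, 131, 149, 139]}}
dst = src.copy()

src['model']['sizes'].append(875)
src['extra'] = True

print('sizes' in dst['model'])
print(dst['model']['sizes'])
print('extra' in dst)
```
True
[124, 131, 149, 139, 875]
False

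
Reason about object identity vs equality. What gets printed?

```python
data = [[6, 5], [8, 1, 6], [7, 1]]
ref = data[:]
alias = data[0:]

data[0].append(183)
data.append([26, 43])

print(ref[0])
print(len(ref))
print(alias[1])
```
[6, 5, 183]
3
[8, 1, 6]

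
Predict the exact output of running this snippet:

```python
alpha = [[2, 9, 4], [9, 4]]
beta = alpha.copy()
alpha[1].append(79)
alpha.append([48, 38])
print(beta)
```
[[2, 9, 4], [9, 4, 79]]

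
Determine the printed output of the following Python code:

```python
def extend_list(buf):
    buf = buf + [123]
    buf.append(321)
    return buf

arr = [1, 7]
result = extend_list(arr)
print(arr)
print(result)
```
[1, 7]
[1, 7, 123, 321]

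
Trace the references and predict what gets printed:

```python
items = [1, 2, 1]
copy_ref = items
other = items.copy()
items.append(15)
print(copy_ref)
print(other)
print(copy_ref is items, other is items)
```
[1, 2, 1, 15]
[1, 2, 1]
True False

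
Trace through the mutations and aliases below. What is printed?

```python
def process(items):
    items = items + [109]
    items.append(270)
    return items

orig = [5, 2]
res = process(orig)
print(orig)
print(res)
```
[5, 2]
[5, 2, 109, 270]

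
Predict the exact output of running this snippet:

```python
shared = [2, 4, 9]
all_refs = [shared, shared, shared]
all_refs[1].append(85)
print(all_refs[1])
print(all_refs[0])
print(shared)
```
[2, 4, 9, 85]
[2, 4, 9, 85]
[2, 4, 9, 85]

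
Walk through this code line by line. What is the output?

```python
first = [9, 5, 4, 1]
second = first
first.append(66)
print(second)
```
[9, 5, 4, 1, 66]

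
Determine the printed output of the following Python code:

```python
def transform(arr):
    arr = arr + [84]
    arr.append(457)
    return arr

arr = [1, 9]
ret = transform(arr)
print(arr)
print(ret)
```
[1, 9]
[1, 9, 84, 457]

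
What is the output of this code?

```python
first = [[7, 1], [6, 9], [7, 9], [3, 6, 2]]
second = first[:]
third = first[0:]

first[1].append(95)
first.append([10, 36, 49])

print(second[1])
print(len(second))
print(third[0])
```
[6, 9, 95]
4
[7, 1]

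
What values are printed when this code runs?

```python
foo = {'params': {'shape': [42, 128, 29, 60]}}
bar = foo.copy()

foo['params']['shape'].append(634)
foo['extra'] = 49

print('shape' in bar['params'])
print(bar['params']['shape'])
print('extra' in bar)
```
True
[42, 128, 29, 60, 634]
False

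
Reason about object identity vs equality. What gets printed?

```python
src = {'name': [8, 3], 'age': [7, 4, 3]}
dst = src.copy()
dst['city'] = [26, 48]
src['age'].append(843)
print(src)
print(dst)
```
{'name': [8, 3], 'age': [7, 4, 3, 843]}
{'name': [8, 3], 'age': [7, 4, 3, 843], 'city': [26, 48]}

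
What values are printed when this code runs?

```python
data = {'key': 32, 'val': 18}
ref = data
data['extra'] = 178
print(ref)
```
{'key': 32, 'val': 18, 'extra': 178}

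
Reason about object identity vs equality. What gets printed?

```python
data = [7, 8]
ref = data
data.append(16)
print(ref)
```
[7, 8, 16]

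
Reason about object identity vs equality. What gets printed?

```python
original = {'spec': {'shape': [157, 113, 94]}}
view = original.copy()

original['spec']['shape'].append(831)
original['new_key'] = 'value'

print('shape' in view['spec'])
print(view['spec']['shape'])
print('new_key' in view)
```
True
[157, 113, 94, 831]
False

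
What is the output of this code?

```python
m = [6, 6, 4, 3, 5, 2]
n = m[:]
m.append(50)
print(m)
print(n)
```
[6, 6, 4, 3, 5, 2, 50]
[6, 6, 4, 3, 5, 2]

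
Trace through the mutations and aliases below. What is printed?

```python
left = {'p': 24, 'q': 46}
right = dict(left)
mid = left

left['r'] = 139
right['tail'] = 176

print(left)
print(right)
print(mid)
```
{'p': 24, 'q': 46, 'r': 139}
{'p': 24, 'q': 46, 'tail': 176}
{'p': 24, 'q': 46, 'r': 139}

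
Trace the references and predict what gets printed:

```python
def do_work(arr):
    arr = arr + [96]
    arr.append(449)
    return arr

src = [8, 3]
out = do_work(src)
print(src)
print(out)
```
[8, 3]
[8, 3, 96, 449]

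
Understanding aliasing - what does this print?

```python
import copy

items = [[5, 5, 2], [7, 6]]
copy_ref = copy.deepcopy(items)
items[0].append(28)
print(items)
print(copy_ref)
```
[[5, 5, 2, 28], [7, 6]]
[[5, 5, 2], [7, 6]]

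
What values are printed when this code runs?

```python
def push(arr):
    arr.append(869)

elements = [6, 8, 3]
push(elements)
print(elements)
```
[6, 8, 3, 869]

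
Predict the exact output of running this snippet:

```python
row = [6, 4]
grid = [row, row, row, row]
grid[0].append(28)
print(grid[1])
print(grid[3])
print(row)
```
[6, 4, 28]
[6, 4, 28]
[6, 4, 28]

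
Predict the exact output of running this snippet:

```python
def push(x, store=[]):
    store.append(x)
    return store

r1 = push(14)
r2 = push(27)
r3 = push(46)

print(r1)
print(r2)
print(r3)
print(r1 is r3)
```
[14, 27, 46]
[14, 27, 46]
[14, 27, 46]
True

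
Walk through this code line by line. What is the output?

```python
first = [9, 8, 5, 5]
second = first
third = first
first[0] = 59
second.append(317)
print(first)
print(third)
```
[59, 8, 5, 5, 317]
[59, 8, 5, 5, 317]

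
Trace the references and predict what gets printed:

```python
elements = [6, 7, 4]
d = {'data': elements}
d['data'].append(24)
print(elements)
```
[6, 7, 4, 24]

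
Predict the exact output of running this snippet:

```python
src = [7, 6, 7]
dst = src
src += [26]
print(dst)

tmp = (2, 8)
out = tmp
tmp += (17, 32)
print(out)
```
[7, 6, 7, 26]
(2, 8)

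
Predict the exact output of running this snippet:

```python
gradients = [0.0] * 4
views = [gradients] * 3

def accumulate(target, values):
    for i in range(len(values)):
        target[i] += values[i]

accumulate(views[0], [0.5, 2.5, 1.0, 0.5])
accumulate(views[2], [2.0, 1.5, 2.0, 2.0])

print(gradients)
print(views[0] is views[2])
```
[2.5, 4.0, 3.0, 2.5]
True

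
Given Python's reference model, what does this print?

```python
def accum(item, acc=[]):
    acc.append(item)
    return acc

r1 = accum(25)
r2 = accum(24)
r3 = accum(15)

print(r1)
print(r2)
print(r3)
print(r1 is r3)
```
[25, 24, 15]
[25, 24, 15]
[25, 24, 15]
True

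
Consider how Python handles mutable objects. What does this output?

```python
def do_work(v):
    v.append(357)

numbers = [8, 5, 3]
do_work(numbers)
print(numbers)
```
[8, 5, 3, 357]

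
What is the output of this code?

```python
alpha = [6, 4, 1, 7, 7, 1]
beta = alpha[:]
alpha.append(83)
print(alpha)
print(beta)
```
[6, 4, 1, 7, 7, 1, 83]
[6, 4, 1, 7, 7, 1]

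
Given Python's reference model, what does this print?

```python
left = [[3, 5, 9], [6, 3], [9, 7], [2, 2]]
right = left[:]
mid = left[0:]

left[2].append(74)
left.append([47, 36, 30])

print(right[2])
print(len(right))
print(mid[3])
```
[9, 7, 74]
4
[2, 2]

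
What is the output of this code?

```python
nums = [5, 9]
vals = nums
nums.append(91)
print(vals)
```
[5, 9, 91]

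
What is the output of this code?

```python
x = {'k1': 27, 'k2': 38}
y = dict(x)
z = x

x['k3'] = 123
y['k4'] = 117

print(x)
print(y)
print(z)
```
{'k1': 27, 'k2': 38, 'k3': 123}
{'k1': 27, 'k2': 38, 'k4': 117}
{'k1': 27, 'k2': 38, 'k3': 123}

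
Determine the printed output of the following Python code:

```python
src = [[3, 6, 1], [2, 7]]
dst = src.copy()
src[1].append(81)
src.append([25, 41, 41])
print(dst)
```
[[3, 6, 1], [2, 7, 81]]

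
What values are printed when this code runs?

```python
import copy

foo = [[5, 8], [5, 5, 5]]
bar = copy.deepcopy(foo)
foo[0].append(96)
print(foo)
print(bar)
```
[[5, 8, 96], [5, 5, 5]]
[[5, 8], [5, 5, 5]]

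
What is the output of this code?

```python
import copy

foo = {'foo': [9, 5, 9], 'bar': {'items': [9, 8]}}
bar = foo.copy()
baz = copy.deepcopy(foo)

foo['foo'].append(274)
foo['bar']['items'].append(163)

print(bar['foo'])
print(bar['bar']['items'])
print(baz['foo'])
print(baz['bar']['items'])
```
[9, 5, 9, 274]
[9, 8, 163]
[9, 5, 9]
[9, 8]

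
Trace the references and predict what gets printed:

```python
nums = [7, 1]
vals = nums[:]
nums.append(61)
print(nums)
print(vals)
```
[7, 1, 61]
[7, 1]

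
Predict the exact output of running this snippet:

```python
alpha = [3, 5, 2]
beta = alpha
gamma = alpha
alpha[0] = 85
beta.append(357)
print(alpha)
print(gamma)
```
[85, 5, 2, 357]
[85, 5, 2, 357]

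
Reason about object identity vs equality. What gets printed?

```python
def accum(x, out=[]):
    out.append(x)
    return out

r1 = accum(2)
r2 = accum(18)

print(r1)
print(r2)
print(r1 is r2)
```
[2, 18]
[2, 18]
True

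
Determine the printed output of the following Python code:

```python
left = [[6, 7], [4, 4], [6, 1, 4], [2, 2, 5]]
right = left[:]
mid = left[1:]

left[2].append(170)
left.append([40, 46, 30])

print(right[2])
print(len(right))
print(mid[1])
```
[6, 1, 4, 170]
4
[6, 1, 4, 170]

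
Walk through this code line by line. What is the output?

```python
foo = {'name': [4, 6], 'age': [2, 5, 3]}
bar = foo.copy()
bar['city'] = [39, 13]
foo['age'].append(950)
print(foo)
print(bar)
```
{'name': [4, 6], 'age': [2, 5, 3, 950]}
{'name': [4, 6], 'age': [2, 5, 3, 950], 'city': [39, 13]}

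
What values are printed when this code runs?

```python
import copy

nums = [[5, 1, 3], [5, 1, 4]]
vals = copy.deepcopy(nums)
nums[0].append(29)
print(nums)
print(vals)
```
[[5, 1, 3, 29], [5, 1, 4]]
[[5, 1, 3], [5, 1, 4]]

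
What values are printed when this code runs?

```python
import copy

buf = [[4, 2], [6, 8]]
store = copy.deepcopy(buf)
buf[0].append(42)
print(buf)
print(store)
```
[[4, 2, 42], [6, 8]]
[[4, 2], [6, 8]]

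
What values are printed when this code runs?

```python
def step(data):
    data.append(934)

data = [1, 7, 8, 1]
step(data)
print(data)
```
[1, 7, 8, 1, 934]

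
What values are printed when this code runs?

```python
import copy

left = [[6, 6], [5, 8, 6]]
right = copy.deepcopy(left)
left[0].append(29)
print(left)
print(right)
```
[[6, 6, 29], [5, 8, 6]]
[[6, 6], [5, 8, 6]]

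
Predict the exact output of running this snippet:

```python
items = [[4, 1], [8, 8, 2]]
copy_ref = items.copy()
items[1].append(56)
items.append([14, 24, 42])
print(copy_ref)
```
[[4, 1], [8, 8, 2, 56]]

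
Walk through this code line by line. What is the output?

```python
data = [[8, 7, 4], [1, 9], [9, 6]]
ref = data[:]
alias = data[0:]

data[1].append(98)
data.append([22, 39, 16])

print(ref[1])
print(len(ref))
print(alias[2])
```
[1, 9, 98]
3
[9, 6]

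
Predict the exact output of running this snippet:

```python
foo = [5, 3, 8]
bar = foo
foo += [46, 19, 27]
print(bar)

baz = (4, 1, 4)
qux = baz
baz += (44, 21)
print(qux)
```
[5, 3, 8, 46, 19, 27]
(4, 1, 4)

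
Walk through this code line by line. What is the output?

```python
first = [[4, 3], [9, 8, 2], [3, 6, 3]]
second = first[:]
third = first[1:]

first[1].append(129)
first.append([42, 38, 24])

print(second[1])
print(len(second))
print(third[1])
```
[9, 8, 2, 129]
3
[3, 6, 3]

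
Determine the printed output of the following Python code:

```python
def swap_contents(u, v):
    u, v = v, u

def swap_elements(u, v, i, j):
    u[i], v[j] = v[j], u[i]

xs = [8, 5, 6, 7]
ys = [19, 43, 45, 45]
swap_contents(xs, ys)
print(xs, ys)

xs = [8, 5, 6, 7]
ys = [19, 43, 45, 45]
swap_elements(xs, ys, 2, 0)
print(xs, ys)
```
[8, 5, 6, 7] [19, 43, 45, 45]
[8, 5, 19, 7] [6, 43, 45, 45]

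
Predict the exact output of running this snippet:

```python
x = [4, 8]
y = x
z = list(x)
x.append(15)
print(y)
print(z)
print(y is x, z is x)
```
[4, 8, 15]
[4, 8]
True False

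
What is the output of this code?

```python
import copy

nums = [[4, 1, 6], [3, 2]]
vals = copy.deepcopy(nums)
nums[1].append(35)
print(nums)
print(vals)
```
[[4, 1, 6], [3, 2, 35]]
[[4, 1, 6], [3, 2]]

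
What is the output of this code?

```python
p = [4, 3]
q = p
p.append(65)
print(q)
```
[4, 3, 65]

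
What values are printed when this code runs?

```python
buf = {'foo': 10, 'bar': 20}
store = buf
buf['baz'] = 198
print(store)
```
{'foo': 10, 'bar': 20, 'baz': 198}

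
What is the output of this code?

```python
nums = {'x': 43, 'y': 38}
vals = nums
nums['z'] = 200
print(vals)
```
{'x': 43, 'y': 38, 'z': 200}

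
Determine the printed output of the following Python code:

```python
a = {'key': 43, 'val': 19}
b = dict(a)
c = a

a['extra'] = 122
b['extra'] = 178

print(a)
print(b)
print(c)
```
{'key': 43, 'val': 19, 'extra': 122}
{'key': 43, 'val': 19, 'extra': 178}
{'key': 43, 'val': 19, 'extra': 122}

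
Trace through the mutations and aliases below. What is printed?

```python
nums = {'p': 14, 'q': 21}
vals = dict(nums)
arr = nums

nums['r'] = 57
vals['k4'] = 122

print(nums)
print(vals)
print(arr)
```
{'p': 14, 'q': 21, 'r': 57}
{'p': 14, 'q': 21, 'k4': 122}
{'p': 14, 'q': 21, 'r': 57}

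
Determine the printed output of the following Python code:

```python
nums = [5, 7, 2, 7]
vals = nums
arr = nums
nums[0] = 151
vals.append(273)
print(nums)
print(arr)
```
[151, 7, 2, 7, 273]
[151, 7, 2, 7, 273]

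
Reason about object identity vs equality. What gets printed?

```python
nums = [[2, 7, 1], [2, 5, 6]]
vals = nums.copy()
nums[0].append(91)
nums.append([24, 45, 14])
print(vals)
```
[[2, 7, 1, 91], [2, 5, 6]]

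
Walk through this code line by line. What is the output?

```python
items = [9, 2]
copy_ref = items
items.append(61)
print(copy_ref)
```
[9, 2, 61]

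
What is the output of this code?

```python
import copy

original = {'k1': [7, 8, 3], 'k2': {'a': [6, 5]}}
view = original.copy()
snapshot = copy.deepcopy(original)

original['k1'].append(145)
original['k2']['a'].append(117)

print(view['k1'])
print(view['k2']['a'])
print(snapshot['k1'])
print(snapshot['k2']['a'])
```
[7, 8, 3, 145]
[6, 5, 117]
[7, 8, 3]
[6, 5]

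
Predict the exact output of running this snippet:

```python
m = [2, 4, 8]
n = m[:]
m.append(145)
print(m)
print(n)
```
[2, 4, 8, 145]
[2, 4, 8]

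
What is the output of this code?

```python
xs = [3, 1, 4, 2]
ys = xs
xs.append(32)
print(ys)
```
[3, 1, 4, 2, 32]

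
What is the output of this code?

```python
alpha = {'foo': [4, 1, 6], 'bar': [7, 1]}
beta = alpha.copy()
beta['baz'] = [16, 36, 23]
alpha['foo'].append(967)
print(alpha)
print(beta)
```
{'foo': [4, 1, 6, 967], 'bar': [7, 1]}
{'foo': [4, 1, 6, 967], 'bar': [7, 1], 'baz': [16, 36, 23]}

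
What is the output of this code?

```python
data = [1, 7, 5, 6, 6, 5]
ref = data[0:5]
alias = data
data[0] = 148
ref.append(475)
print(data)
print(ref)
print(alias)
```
[148, 7, 5, 6, 6, 5]
[1, 7, 5, 6, 6, 475]
[148, 7, 5, 6, 6, 5]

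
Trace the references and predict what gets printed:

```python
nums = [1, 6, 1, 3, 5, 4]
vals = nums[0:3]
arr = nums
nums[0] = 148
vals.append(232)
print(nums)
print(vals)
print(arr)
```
[148, 6, 1, 3, 5, 4]
[1, 6, 1, 232]
[148, 6, 1, 3, 5, 4]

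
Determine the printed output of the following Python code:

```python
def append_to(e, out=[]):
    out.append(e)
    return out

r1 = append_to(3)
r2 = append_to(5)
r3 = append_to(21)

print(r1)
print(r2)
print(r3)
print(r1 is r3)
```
[3, 5, 21]
[3, 5, 21]
[3, 5, 21]
True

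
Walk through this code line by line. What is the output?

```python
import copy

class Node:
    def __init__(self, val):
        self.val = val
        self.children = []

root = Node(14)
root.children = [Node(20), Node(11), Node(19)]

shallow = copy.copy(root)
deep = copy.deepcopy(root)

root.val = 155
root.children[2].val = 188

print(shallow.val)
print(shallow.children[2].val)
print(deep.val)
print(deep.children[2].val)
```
14
188
14
19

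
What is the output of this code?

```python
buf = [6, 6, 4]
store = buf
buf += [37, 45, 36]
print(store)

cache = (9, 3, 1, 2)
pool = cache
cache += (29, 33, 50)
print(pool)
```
[6, 6, 4, 37, 45, 36]
(9, 3, 1, 2)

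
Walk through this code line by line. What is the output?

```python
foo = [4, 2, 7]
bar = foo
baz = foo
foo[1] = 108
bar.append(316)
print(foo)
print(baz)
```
[4, 108, 7, 316]
[4, 108, 7, 316]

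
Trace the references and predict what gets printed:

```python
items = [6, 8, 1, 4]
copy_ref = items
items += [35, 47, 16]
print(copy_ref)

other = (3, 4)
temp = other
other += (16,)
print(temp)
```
[6, 8, 1, 4, 35, 47, 16]
(3, 4)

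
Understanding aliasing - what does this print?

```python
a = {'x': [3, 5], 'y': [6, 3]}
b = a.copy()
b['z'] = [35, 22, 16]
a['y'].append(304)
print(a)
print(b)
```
{'x': [3, 5], 'y': [6, 3, 304]}
{'x': [3, 5], 'y': [6, 3, 304], 'z': [35, 22, 16]}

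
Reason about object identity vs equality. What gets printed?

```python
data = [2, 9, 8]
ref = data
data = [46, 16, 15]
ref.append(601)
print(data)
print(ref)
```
[46, 16, 15]
[2, 9, 8, 601]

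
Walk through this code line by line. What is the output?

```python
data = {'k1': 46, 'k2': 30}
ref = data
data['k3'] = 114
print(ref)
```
{'k1': 46, 'k2': 30, 'k3': 114}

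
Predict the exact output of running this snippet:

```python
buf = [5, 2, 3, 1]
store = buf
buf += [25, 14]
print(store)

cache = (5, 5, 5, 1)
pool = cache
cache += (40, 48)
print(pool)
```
[5, 2, 3, 1, 25, 14]
(5, 5, 5, 1)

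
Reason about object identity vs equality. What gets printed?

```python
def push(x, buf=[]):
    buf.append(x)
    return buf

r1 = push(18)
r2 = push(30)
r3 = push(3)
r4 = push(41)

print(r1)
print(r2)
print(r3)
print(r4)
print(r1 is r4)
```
[18, 30, 3, 41]
[18, 30, 3, 41]
[18, 30, 3, 41]
[18, 30, 3, 41]
True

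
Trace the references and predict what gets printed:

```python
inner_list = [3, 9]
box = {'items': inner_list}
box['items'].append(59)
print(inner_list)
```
[3, 9, 59]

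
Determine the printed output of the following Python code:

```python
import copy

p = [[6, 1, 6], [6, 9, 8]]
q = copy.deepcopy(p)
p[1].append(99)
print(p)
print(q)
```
[[6, 1, 6], [6, 9, 8, 99]]
[[6, 1, 6], [6, 9, 8]]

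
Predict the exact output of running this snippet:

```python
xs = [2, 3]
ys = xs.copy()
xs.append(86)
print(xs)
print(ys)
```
[2, 3, 86]
[2, 3]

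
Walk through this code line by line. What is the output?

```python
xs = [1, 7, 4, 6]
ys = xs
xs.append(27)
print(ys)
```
[1, 7, 4, 6, 27]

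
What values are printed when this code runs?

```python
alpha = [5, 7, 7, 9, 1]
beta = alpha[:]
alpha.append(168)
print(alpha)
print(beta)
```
[5, 7, 7, 9, 1, 168]
[5, 7, 7, 9, 1]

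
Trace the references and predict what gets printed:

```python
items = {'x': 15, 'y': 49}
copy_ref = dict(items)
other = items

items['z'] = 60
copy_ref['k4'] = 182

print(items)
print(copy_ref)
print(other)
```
{'x': 15, 'y': 49, 'z': 60}
{'x': 15, 'y': 49, 'k4': 182}
{'x': 15, 'y': 49, 'z': 60}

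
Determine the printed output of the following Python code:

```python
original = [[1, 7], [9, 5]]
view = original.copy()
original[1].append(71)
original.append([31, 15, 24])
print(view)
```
[[1, 7], [9, 5, 71]]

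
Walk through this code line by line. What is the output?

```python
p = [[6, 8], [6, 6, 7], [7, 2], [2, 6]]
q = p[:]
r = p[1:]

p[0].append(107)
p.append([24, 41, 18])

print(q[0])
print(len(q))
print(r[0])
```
[6, 8, 107]
4
[6, 6, 7]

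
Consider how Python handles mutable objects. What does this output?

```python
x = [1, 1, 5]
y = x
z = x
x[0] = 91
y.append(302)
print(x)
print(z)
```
[91, 1, 5, 302]
[91, 1, 5, 302]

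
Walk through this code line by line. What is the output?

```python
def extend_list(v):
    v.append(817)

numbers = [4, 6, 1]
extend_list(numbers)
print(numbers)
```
[4, 6, 1, 817]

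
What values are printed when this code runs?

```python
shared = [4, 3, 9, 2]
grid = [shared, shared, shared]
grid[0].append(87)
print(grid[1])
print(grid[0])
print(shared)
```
[4, 3, 9, 2, 87]
[4, 3, 9, 2, 87]
[4, 3, 9, 2, 87]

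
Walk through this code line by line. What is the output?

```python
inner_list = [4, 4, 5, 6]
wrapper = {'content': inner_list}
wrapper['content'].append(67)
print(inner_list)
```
[4, 4, 5, 6, 67]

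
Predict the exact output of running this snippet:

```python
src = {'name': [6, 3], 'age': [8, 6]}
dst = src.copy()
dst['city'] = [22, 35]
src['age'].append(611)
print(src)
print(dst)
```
{'name': [6, 3], 'age': [8, 6, 611]}
{'name': [6, 3], 'age': [8, 6, 611], 'city': [22, 35]}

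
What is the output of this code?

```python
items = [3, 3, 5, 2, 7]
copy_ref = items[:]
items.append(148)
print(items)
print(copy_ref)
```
[3, 3, 5, 2, 7, 148]
[3, 3, 5, 2, 7]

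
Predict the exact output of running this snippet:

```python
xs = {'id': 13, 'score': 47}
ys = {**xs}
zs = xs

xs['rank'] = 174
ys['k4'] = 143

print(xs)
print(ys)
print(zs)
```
{'id': 13, 'score': 47, 'rank': 174}
{'id': 13, 'score': 47, 'k4': 143}
{'id': 13, 'score': 47, 'rank': 174}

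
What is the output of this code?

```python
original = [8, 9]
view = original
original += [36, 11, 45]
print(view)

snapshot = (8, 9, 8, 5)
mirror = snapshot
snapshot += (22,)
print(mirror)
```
[8, 9, 36, 11, 45]
(8, 9, 8, 5)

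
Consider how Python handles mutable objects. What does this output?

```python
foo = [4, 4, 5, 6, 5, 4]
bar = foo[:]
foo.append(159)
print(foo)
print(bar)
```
[4, 4, 5, 6, 5, 4, 159]
[4, 4, 5, 6, 5, 4]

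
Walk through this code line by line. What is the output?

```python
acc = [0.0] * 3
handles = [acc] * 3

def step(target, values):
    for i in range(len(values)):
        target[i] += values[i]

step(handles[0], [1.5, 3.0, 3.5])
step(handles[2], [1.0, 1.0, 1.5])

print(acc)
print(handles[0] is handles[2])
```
[2.5, 4.0, 5.0]
True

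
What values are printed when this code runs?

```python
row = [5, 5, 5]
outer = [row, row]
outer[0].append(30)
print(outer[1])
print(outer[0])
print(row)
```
[5, 5, 5, 30]
[5, 5, 5, 30]
[5, 5, 5, 30]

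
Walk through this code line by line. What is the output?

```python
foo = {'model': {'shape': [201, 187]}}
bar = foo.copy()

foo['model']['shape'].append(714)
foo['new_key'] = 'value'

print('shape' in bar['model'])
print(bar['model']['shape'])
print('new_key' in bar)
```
True
[201, 187, 714]
False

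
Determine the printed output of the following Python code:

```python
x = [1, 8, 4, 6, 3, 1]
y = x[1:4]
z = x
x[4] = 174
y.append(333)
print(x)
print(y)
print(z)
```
[1, 8, 4, 6, 174, 1]
[8, 4, 6, 333]
[1, 8, 4, 6, 174, 1]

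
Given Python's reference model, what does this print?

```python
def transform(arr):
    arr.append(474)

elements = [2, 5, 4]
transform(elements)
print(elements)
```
[2, 5, 4, 474]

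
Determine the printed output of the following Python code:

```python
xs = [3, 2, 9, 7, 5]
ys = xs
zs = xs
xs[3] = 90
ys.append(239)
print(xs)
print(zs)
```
[3, 2, 9, 90, 5, 239]
[3, 2, 9, 90, 5, 239]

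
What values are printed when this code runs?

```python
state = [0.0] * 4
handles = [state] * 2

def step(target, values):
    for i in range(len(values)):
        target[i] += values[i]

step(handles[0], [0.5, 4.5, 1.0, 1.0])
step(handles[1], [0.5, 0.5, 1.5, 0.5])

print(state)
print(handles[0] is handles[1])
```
[1.0, 5.0, 2.5, 1.5]
True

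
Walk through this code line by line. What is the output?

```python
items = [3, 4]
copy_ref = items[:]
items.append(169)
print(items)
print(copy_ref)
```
[3, 4, 169]
[3, 4]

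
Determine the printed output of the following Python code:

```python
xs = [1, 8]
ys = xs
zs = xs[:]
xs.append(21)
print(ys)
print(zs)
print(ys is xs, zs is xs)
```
[1, 8, 21]
[1, 8]
True False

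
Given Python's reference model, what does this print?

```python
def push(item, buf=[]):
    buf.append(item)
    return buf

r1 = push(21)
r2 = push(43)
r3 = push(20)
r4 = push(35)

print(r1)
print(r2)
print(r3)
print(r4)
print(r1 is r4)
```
[21, 43, 20, 35]
[21, 43, 20, 35]
[21, 43, 20, 35]
[21, 43, 20, 35]
True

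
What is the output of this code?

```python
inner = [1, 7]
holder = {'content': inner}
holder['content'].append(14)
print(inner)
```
[1, 7, 14]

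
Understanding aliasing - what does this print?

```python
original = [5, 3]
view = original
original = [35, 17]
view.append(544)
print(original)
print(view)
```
[35, 17]
[5, 3, 544]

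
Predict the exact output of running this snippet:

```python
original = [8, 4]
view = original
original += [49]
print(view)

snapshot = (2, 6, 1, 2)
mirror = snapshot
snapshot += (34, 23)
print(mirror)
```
[8, 4, 49]
(2, 6, 1, 2)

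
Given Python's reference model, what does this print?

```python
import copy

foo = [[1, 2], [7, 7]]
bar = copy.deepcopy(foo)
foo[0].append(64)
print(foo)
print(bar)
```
[[1, 2, 64], [7, 7]]
[[1, 2], [7, 7]]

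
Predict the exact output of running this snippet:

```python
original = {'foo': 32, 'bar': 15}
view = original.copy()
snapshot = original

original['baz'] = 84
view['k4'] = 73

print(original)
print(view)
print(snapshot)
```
{'foo': 32, 'bar': 15, 'baz': 84}
{'foo': 32, 'bar': 15, 'k4': 73}
{'foo': 32, 'bar': 15, 'baz': 84}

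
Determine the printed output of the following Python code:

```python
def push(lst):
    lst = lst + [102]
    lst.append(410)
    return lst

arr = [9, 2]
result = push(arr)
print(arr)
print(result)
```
[9, 2]
[9, 2, 102, 410]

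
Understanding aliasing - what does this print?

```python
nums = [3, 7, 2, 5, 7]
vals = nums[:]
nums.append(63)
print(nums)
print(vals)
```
[3, 7, 2, 5, 7, 63]
[3, 7, 2, 5, 7]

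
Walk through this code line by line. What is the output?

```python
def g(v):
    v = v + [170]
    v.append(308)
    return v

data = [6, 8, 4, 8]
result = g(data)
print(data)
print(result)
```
[6, 8, 4, 8]
[6, 8, 4, 8, 170, 308]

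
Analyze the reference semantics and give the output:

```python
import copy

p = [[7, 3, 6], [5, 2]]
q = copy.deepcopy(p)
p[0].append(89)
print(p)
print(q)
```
[[7, 3, 6, 89], [5, 2]]
[[7, 3, 6], [5, 2]]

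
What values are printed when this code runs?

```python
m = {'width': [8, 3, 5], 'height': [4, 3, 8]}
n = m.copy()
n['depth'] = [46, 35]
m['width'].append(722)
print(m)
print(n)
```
{'width': [8, 3, 5, 722], 'height': [4, 3, 8]}
{'width': [8, 3, 5, 722], 'height': [4, 3, 8], 'depth': [46, 35]}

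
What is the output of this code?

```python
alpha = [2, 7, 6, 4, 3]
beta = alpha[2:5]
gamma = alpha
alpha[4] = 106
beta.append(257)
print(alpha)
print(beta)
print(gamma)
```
[2, 7, 6, 4, 106]
[6, 4, 3, 257]
[2, 7, 6, 4, 106]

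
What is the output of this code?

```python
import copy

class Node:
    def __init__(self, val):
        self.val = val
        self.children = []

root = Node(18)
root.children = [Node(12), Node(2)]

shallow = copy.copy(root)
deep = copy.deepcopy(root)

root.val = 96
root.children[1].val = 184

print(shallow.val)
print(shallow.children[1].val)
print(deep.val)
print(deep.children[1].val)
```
18
184
18
2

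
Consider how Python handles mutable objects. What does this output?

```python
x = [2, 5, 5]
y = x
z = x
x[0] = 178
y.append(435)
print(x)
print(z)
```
[178, 5, 5, 435]
[178, 5, 5, 435]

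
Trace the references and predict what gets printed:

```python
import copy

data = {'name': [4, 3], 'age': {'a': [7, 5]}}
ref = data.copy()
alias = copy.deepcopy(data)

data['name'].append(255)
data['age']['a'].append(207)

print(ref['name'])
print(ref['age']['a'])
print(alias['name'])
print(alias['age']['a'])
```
[4, 3, 255]
[7, 5, 207]
[4, 3]
[7, 5]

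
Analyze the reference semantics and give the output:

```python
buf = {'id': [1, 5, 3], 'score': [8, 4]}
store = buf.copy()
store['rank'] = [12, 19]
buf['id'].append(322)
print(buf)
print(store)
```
{'id': [1, 5, 3, 322], 'score': [8, 4]}
{'id': [1, 5, 3, 322], 'score': [8, 4], 'rank': [12, 19]}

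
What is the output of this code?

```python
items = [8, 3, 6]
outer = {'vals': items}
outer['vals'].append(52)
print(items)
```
[8, 3, 6, 52]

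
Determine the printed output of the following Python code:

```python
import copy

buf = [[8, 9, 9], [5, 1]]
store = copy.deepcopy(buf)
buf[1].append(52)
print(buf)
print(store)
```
[[8, 9, 9], [5, 1, 52]]
[[8, 9, 9], [5, 1]]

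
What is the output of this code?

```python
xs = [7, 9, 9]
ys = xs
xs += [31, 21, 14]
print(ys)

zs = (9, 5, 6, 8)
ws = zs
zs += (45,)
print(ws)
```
[7, 9, 9, 31, 21, 14]
(9, 5, 6, 8)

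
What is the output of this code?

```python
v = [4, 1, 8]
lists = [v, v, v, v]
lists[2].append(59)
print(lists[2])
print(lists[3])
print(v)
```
[4, 1, 8, 59]
[4, 1, 8, 59]
[4, 1, 8, 59]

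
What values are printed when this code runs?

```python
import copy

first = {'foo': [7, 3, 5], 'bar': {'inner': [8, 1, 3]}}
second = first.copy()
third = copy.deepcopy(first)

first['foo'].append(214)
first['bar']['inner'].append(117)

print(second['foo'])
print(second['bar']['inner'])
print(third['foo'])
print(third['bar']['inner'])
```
[7, 3, 5, 214]
[8, 1, 3, 117]
[7, 3, 5]
[8, 1, 3]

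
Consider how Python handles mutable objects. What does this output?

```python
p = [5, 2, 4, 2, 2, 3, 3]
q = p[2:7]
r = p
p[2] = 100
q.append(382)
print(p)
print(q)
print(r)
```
[5, 2, 100, 2, 2, 3, 3]
[4, 2, 2, 3, 3, 382]
[5, 2, 100, 2, 2, 3, 3]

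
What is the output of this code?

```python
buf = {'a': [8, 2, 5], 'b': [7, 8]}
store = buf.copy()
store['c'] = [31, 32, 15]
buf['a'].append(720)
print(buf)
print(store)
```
{'a': [8, 2, 5, 720], 'b': [7, 8]}
{'a': [8, 2, 5, 720], 'b': [7, 8], 'c': [31, 32, 15]}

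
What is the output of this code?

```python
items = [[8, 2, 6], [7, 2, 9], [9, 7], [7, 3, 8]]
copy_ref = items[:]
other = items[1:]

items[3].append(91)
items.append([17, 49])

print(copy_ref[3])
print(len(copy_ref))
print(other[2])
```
[7, 3, 8, 91]
4
[7, 3, 8, 91]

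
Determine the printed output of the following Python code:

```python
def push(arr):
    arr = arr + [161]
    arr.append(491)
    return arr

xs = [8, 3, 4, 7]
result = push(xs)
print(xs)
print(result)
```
[8, 3, 4, 7]
[8, 3, 4, 7, 161, 491]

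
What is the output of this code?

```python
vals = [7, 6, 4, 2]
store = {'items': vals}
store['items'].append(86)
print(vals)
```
[7, 6, 4, 2, 86]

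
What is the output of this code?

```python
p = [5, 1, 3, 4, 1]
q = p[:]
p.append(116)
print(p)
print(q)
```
[5, 1, 3, 4, 1, 116]
[5, 1, 3, 4, 1]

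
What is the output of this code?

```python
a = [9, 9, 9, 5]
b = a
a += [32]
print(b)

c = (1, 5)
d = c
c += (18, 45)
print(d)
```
[9, 9, 9, 5, 32]
(1, 5)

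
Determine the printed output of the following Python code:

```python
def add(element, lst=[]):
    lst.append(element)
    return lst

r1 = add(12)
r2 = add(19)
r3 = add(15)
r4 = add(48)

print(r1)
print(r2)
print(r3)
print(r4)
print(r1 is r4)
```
[12, 19, 15, 48]
[12, 19, 15, 48]
[12, 19, 15, 48]
[12, 19, 15, 48]
True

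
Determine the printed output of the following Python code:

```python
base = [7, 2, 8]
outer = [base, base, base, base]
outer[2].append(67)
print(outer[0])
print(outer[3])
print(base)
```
[7, 2, 8, 67]
[7, 2, 8, 67]
[7, 2, 8, 67]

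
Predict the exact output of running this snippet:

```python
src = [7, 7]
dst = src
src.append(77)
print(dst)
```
[7, 7, 77]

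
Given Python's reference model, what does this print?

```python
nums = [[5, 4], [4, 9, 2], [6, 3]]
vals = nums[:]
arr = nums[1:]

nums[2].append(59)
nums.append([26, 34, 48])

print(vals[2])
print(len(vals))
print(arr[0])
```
[6, 3, 59]
3
[4, 9, 2]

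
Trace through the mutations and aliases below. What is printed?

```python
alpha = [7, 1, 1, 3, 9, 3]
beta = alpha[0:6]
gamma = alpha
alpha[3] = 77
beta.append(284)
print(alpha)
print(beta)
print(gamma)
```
[7, 1, 1, 77, 9, 3]
[7, 1, 1, 3, 9, 3, 284]
[7, 1, 1, 77, 9, 3]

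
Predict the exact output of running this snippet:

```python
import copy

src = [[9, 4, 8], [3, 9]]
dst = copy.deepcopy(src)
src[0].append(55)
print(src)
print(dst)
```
[[9, 4, 8, 55], [3, 9]]
[[9, 4, 8], [3, 9]]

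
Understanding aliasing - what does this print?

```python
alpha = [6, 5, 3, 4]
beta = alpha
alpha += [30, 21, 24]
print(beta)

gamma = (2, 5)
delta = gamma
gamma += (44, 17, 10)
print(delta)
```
[6, 5, 3, 4, 30, 21, 24]
(2, 5)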